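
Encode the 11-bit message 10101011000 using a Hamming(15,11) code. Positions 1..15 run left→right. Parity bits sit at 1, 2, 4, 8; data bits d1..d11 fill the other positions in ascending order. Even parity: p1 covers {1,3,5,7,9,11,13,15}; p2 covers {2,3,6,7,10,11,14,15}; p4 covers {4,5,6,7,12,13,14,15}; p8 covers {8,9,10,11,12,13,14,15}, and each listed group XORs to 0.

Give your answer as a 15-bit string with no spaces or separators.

Place data at non-parity positions: p1 p2 1 p4 0 1 0 p8 1 0 1 1 0 0 0
p1 (pos 1,3,5,7,9,11,13,15): XOR of data positions = 1⊕0⊕0⊕1⊕1⊕0⊕0 = 1
p2 (pos 2,3,6,7,10,11,14,15): XOR of data positions = 1⊕1⊕0⊕0⊕1⊕0⊕0 = 1
p4 (pos 4,5,6,7,12,13,14,15): XOR of data positions = 0⊕1⊕0⊕1⊕0⊕0⊕0 = 0
p8 (pos 8,9,10,11,12,13,14,15): XOR of data positions = 1⊕0⊕1⊕1⊕0⊕0⊕0 = 1
Codeword: 111001011011000

111001011011000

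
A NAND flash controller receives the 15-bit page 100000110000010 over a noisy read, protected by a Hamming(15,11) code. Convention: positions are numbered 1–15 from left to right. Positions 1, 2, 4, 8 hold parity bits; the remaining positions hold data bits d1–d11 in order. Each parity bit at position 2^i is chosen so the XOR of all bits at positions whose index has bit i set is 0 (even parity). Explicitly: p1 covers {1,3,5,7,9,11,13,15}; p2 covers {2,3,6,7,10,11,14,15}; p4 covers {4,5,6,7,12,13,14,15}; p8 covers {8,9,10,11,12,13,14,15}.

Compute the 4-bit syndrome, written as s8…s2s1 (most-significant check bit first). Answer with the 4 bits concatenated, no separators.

0000

s1 (pos 1,3,5,7,9,11,13,15): 1⊕0⊕0⊕1⊕0⊕0⊕0⊕0 = 0
s2 (pos 2,3,6,7,10,11,14,15): 0⊕0⊕0⊕1⊕0⊕0⊕1⊕0 = 0
s4 (pos 4,5,6,7,12,13,14,15): 0⊕0⊕0⊕1⊕0⊕0⊕1⊕0 = 0
s8 (pos 8,9,10,11,12,13,14,15): 1⊕0⊕0⊕0⊕0⊕0⊕1⊕0 = 0
Syndrome s8…s1 = 0000 → no error.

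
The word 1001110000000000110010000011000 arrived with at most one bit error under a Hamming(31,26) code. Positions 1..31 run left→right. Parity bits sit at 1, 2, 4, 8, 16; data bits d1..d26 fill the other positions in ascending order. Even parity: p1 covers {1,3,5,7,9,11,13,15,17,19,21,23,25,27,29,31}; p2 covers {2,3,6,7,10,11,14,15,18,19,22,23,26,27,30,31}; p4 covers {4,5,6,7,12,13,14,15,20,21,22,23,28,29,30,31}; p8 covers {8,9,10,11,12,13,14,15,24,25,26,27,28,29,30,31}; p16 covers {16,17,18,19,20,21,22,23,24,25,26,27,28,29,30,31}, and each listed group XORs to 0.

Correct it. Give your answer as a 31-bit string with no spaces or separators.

s1 (pos 1,3,5,7,9,11,13,15,17,19,21,23,25,27,29,31): 1⊕0⊕1⊕0⊕0⊕0⊕0⊕0⊕1⊕0⊕1⊕0⊕0⊕1⊕0⊕0 = 1
s2 (pos 2,3,6,7,10,11,14,15,18,19,22,23,26,27,30,31): 0⊕0⊕1⊕0⊕0⊕0⊕0⊕0⊕1⊕0⊕0⊕0⊕0⊕1⊕0⊕0 = 1
s4 (pos 4,5,6,7,12,13,14,15,20,21,22,23,28,29,30,31): 1⊕1⊕1⊕0⊕0⊕0⊕0⊕0⊕0⊕1⊕0⊕0⊕1⊕0⊕0⊕0 = 1
s8 (pos 8,9,10,11,12,13,14,15,24,25,26,27,28,29,30,31): 0⊕0⊕0⊕0⊕0⊕0⊕0⊕0⊕0⊕0⊕0⊕1⊕1⊕0⊕0⊕0 = 0
s16 (pos 16,17,18,19,20,21,22,23,24,25,26,27,28,29,30,31): 0⊕1⊕1⊕0⊕0⊕1⊕0⊕0⊕0⊕0⊕0⊕1⊕1⊕0⊕0⊕0 = 1
Syndrome s16…s1 = 10111 → error at position 23.
Flip position 23: 1001110000000000110010000011000 → 1001110000000000110010100011000

1001110000000000110010100011000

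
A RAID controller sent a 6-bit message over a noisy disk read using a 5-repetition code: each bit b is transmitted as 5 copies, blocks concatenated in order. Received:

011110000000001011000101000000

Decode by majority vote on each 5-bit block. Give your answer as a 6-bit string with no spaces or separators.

100000

Block 1 (01111): 4 ones → 1
Block 2 (00000): 0 ones → 0
Block 3 (00001): 1 one → 0
Block 4 (01100): 2 ones → 0
Block 5 (01010): 2 ones → 0
Block 6 (00000): 0 ones → 0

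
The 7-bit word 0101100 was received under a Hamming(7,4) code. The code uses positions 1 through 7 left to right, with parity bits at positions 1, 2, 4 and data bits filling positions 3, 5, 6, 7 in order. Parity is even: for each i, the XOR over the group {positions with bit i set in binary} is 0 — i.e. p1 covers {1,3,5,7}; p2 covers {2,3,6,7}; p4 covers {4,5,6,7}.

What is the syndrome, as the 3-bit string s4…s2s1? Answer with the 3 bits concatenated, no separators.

011

s1 (pos 1,3,5,7): 0⊕0⊕1⊕0 = 1
s2 (pos 2,3,6,7): 1⊕0⊕0⊕0 = 1
s4 (pos 4,5,6,7): 1⊕1⊕0⊕0 = 0
Syndrome s4…s1 = 011 → error at position 3.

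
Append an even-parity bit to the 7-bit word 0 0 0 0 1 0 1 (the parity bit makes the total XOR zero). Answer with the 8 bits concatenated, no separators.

00001010

XOR of the 7 data bits: 0⊕0⊕0⊕0⊕1⊕0⊕1 = 0
Parity bit = 0 (so all 8 bits XOR to 0).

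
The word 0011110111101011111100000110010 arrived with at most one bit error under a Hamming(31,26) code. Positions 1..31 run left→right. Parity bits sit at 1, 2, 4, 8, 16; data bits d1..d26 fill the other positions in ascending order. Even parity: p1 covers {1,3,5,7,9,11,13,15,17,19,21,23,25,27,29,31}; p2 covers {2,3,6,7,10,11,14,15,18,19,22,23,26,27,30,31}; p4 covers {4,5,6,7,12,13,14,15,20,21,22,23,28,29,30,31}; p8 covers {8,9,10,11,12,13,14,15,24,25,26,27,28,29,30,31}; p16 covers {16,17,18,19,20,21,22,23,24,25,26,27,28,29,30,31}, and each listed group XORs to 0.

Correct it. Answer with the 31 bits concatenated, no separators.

s1 (pos 1,3,5,7,9,11,13,15,17,19,21,23,25,27,29,31): 0⊕1⊕1⊕0⊕1⊕1⊕1⊕1⊕1⊕1⊕0⊕0⊕0⊕1⊕0⊕0 = 1
s2 (pos 2,3,6,7,10,11,14,15,18,19,22,23,26,27,30,31): 0⊕1⊕1⊕0⊕1⊕1⊕0⊕1⊕1⊕1⊕0⊕0⊕1⊕1⊕1⊕0 = 0
s4 (pos 4,5,6,7,12,13,14,15,20,21,22,23,28,29,30,31): 1⊕1⊕1⊕0⊕0⊕1⊕0⊕1⊕1⊕0⊕0⊕0⊕0⊕0⊕1⊕0 = 1
s8 (pos 8,9,10,11,12,13,14,15,24,25,26,27,28,29,30,31): 1⊕1⊕1⊕1⊕0⊕1⊕0⊕1⊕0⊕0⊕1⊕1⊕0⊕0⊕1⊕0 = 1
s16 (pos 16,17,18,19,20,21,22,23,24,25,26,27,28,29,30,31): 1⊕1⊕1⊕1⊕1⊕0⊕0⊕0⊕0⊕0⊕1⊕1⊕0⊕0⊕1⊕0 = 0
Syndrome s16…s1 = 01101 → error at position 13.
Flip position 13: 0011110111101011111100000110010 → 0011110111100011111100000110010

0011110111100011111100000110010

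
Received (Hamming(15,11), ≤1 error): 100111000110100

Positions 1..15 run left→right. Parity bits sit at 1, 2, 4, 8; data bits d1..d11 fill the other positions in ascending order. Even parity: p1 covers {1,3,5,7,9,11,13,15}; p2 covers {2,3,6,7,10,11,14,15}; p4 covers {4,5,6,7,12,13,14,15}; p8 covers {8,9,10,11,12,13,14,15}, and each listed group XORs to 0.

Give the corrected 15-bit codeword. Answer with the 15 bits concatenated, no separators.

s1 (pos 1,3,5,7,9,11,13,15): 1⊕0⊕1⊕0⊕0⊕1⊕1⊕0 = 0
s2 (pos 2,3,6,7,10,11,14,15): 0⊕0⊕1⊕0⊕1⊕1⊕0⊕0 = 1
s4 (pos 4,5,6,7,12,13,14,15): 1⊕1⊕1⊕0⊕0⊕1⊕0⊕0 = 0
s8 (pos 8,9,10,11,12,13,14,15): 0⊕0⊕1⊕1⊕0⊕1⊕0⊕0 = 1
Syndrome s8…s1 = 1010 → error at position 10.
Flip position 10: 100111000110100 → 100111000010100

100111000010100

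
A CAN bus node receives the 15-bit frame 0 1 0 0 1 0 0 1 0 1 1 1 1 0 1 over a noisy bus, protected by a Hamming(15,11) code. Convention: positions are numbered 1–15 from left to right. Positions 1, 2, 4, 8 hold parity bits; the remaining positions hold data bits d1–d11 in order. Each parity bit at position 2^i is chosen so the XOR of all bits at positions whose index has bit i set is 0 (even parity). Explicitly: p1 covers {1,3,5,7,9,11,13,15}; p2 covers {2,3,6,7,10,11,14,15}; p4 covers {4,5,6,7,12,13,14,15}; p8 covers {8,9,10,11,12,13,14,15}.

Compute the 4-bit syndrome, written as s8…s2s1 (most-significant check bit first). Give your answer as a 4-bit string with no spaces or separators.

0000

s1 (pos 1,3,5,7,9,11,13,15): 0⊕0⊕1⊕0⊕0⊕1⊕1⊕1 = 0
s2 (pos 2,3,6,7,10,11,14,15): 1⊕0⊕0⊕0⊕1⊕1⊕0⊕1 = 0
s4 (pos 4,5,6,7,12,13,14,15): 0⊕1⊕0⊕0⊕1⊕1⊕0⊕1 = 0
s8 (pos 8,9,10,11,12,13,14,15): 1⊕0⊕1⊕1⊕1⊕1⊕0⊕1 = 0
Syndrome s8…s1 = 0000 → no error.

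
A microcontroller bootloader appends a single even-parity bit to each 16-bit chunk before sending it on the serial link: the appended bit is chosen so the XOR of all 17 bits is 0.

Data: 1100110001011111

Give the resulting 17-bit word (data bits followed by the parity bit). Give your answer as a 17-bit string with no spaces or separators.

11001100010111110

XOR of the 16 data bits: 1⊕1⊕0⊕0⊕1⊕1⊕0⊕0⊕0⊕1⊕0⊕1⊕1⊕1⊕1⊕1 = 0
Parity bit = 0 (so all 17 bits XOR to 0).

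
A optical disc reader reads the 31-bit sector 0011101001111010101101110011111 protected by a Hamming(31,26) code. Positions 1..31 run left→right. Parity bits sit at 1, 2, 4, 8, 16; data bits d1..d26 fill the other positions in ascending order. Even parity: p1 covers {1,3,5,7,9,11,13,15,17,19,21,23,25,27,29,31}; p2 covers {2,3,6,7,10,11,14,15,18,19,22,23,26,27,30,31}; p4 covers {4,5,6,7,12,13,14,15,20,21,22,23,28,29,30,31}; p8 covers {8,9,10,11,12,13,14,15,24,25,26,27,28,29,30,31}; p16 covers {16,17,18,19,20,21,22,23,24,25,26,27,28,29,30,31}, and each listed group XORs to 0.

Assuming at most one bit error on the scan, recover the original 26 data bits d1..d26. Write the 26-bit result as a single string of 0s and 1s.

s1 (pos 1,3,5,7,9,11,13,15,17,19,21,23,25,27,29,31): 0⊕1⊕1⊕1⊕0⊕1⊕1⊕1⊕1⊕1⊕0⊕1⊕0⊕1⊕1⊕1 = 0
s2 (pos 2,3,6,7,10,11,14,15,18,19,22,23,26,27,30,31): 0⊕1⊕0⊕1⊕1⊕1⊕0⊕1⊕0⊕1⊕1⊕1⊕0⊕1⊕1⊕1 = 1
s4 (pos 4,5,6,7,12,13,14,15,20,21,22,23,28,29,30,31): 1⊕1⊕0⊕1⊕1⊕1⊕0⊕1⊕1⊕0⊕1⊕1⊕1⊕1⊕1⊕1 = 1
s8 (pos 8,9,10,11,12,13,14,15,24,25,26,27,28,29,30,31): 0⊕0⊕1⊕1⊕1⊕1⊕0⊕1⊕1⊕0⊕0⊕1⊕1⊕1⊕1⊕1 = 1
s16 (pos 16,17,18,19,20,21,22,23,24,25,26,27,28,29,30,31): 0⊕1⊕0⊕1⊕1⊕0⊕1⊕1⊕1⊕0⊕0⊕1⊕1⊕1⊕1⊕1 = 1
Syndrome s16…s1 = 11110 → error at position 30.
Flip position 30: 0011101001111010101101110011111 → 0011101001111010101101110011101
Read data bits from positions 3,5,6,7,9,10,11,12,13,14,15,17,18,19,20,21,22,23,24,25,26,27,28,29,30,31: 11010111101101101110011101

11010111101101101110011101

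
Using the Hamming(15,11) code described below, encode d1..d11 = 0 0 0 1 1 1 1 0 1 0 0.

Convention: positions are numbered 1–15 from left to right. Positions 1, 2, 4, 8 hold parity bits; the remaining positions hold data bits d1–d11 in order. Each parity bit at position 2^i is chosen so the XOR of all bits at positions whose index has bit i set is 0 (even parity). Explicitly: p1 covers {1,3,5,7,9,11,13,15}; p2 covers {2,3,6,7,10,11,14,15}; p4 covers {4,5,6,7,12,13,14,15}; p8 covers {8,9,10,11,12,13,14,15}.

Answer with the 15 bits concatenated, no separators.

010000101110100

Place data at non-parity positions: p1 p2 0 p4 0 0 1 p8 1 1 1 0 1 0 0
p1 (pos 1,3,5,7,9,11,13,15): XOR of data positions = 0⊕0⊕1⊕1⊕1⊕1⊕0 = 0
p2 (pos 2,3,6,7,10,11,14,15): XOR of data positions = 0⊕0⊕1⊕1⊕1⊕0⊕0 = 1
p4 (pos 4,5,6,7,12,13,14,15): XOR of data positions = 0⊕0⊕1⊕0⊕1⊕0⊕0 = 0
p8 (pos 8,9,10,11,12,13,14,15): XOR of data positions = 1⊕1⊕1⊕0⊕1⊕0⊕0 = 0
Codeword: 010000101110100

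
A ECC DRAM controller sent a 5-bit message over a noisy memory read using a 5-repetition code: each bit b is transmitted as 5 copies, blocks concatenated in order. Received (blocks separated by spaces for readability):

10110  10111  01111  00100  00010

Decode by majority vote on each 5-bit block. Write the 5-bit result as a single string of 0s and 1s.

Block 1 (10110): 3 ones → 1
Block 2 (10111): 4 ones → 1
Block 3 (01111): 4 ones → 1
Block 4 (00100): 1 one → 0
Block 5 (00010): 1 one → 0

11100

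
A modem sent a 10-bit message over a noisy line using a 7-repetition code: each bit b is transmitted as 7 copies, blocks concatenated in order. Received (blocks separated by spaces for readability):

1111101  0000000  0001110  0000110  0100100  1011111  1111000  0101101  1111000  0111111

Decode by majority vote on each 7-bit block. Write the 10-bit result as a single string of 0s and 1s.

Block 1 (1111101): 6 ones → 1
Block 2 (0000000): 0 ones → 0
Block 3 (0001110): 3 ones → 0
Block 4 (0000110): 2 ones → 0
Block 5 (0100100): 2 ones → 0
Block 6 (1011111): 6 ones → 1
Block 7 (1111000): 4 ones → 1
Block 8 (0101101): 4 ones → 1
Block 9 (1111000): 4 ones → 1
Block 10 (0111111): 6 ones → 1

1000011111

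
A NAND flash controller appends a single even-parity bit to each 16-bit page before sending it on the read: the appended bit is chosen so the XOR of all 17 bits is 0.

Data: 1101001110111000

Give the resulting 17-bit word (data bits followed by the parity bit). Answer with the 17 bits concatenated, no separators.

11010011101110001

XOR of the 16 data bits: 1⊕1⊕0⊕1⊕0⊕0⊕1⊕1⊕1⊕0⊕1⊕1⊕1⊕0⊕0⊕0 = 1
Parity bit = 1 (so all 17 bits XOR to 0).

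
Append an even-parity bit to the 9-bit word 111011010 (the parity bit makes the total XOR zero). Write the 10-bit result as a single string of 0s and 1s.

XOR of the 9 data bits: 1⊕1⊕1⊕0⊕1⊕1⊕0⊕1⊕0 = 0
Parity bit = 0 (so all 10 bits XOR to 0).

1110110100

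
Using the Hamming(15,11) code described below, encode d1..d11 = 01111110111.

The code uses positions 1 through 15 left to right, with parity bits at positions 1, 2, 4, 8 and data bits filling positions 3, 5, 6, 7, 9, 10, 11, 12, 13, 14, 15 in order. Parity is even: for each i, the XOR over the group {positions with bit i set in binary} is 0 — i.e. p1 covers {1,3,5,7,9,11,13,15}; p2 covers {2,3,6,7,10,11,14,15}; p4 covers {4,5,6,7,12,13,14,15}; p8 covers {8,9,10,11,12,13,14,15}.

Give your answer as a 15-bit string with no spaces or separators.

Place data at non-parity positions: p1 p2 0 p4 1 1 1 p8 1 1 1 0 1 1 1
p1 (pos 1,3,5,7,9,11,13,15): XOR of data positions = 0⊕1⊕1⊕1⊕1⊕1⊕1 = 0
p2 (pos 2,3,6,7,10,11,14,15): XOR of data positions = 0⊕1⊕1⊕1⊕1⊕1⊕1 = 0
p4 (pos 4,5,6,7,12,13,14,15): XOR of data positions = 1⊕1⊕1⊕0⊕1⊕1⊕1 = 0
p8 (pos 8,9,10,11,12,13,14,15): XOR of data positions = 1⊕1⊕1⊕0⊕1⊕1⊕1 = 0
Codeword: 000011101110111

000011101110111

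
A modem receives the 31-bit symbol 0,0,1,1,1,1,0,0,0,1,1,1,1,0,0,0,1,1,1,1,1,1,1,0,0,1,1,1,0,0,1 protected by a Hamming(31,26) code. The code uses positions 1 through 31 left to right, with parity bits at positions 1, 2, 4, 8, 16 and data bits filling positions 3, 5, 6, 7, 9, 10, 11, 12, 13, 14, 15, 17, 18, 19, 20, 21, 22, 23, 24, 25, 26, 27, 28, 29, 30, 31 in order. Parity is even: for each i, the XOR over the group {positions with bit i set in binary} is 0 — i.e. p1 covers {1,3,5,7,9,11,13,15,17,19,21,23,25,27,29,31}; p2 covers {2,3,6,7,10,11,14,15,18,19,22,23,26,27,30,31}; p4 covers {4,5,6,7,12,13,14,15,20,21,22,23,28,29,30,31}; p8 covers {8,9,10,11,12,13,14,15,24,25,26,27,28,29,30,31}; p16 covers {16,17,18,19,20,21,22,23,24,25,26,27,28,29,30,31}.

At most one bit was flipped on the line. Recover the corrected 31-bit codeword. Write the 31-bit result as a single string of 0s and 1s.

s1 (pos 1,3,5,7,9,11,13,15,17,19,21,23,25,27,29,31): 0⊕1⊕1⊕0⊕0⊕1⊕1⊕0⊕1⊕1⊕1⊕1⊕0⊕1⊕0⊕1 = 0
s2 (pos 2,3,6,7,10,11,14,15,18,19,22,23,26,27,30,31): 0⊕1⊕1⊕0⊕1⊕1⊕0⊕0⊕1⊕1⊕1⊕1⊕1⊕1⊕0⊕1 = 1
s4 (pos 4,5,6,7,12,13,14,15,20,21,22,23,28,29,30,31): 1⊕1⊕1⊕0⊕1⊕1⊕0⊕0⊕1⊕1⊕1⊕1⊕1⊕0⊕0⊕1 = 1
s8 (pos 8,9,10,11,12,13,14,15,24,25,26,27,28,29,30,31): 0⊕0⊕1⊕1⊕1⊕1⊕0⊕0⊕0⊕0⊕1⊕1⊕1⊕0⊕0⊕1 = 0
s16 (pos 16,17,18,19,20,21,22,23,24,25,26,27,28,29,30,31): 0⊕1⊕1⊕1⊕1⊕1⊕1⊕1⊕0⊕0⊕1⊕1⊕1⊕0⊕0⊕1 = 1
Syndrome s16…s1 = 10110 → error at position 22.
Flip position 22: 0011110001111000111111100111001 → 0011110001111000111110100111001

0011110001111000111110100111001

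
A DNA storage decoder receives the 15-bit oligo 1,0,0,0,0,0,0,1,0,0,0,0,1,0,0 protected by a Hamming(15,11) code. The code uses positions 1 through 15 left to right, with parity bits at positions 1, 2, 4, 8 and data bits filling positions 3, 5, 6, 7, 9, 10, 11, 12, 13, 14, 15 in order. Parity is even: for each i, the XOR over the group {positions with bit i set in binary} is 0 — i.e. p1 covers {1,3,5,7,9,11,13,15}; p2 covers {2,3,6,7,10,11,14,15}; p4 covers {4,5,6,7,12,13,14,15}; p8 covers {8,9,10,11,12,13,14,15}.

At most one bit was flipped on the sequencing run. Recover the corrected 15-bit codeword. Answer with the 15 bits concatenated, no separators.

100100010000100

s1 (pos 1,3,5,7,9,11,13,15): 1⊕0⊕0⊕0⊕0⊕0⊕1⊕0 = 0
s2 (pos 2,3,6,7,10,11,14,15): 0⊕0⊕0⊕0⊕0⊕0⊕0⊕0 = 0
s4 (pos 4,5,6,7,12,13,14,15): 0⊕0⊕0⊕0⊕0⊕1⊕0⊕0 = 1
s8 (pos 8,9,10,11,12,13,14,15): 1⊕0⊕0⊕0⊕0⊕1⊕0⊕0 = 0
Syndrome s8…s1 = 0100 → error at position 4.
Flip position 4: 100000010000100 → 100100010000100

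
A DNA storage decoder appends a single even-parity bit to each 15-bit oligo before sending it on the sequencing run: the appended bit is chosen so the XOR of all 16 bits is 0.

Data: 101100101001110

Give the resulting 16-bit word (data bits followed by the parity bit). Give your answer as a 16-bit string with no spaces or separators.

XOR of the 15 data bits: 1⊕0⊕1⊕1⊕0⊕0⊕1⊕0⊕1⊕0⊕0⊕1⊕1⊕1⊕0 = 0
Parity bit = 0 (so all 16 bits XOR to 0).

1011001010011100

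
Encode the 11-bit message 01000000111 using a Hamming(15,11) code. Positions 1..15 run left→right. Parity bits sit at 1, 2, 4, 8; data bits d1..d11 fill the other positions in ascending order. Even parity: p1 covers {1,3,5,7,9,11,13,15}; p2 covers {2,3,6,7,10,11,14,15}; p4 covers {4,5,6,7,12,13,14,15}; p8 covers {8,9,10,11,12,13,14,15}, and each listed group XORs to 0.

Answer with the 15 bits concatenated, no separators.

Place data at non-parity positions: p1 p2 0 p4 1 0 0 p8 0 0 0 0 1 1 1
p1 (pos 1,3,5,7,9,11,13,15): XOR of data positions = 0⊕1⊕0⊕0⊕0⊕1⊕1 = 1
p2 (pos 2,3,6,7,10,11,14,15): XOR of data positions = 0⊕0⊕0⊕0⊕0⊕1⊕1 = 0
p4 (pos 4,5,6,7,12,13,14,15): XOR of data positions = 1⊕0⊕0⊕0⊕1⊕1⊕1 = 0
p8 (pos 8,9,10,11,12,13,14,15): XOR of data positions = 0⊕0⊕0⊕0⊕1⊕1⊕1 = 1
Codeword: 100010010000111

100010010000111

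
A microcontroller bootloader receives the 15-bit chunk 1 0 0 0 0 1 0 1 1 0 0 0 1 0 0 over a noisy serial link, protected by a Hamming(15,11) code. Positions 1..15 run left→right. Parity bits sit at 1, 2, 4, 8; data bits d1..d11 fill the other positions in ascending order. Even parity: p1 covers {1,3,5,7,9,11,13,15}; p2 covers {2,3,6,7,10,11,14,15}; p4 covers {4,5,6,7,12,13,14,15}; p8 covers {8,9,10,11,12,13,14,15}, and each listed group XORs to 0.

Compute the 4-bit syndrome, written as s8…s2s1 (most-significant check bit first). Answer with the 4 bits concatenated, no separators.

1011

s1 (pos 1,3,5,7,9,11,13,15): 1⊕0⊕0⊕0⊕1⊕0⊕1⊕0 = 1
s2 (pos 2,3,6,7,10,11,14,15): 0⊕0⊕1⊕0⊕0⊕0⊕0⊕0 = 1
s4 (pos 4,5,6,7,12,13,14,15): 0⊕0⊕1⊕0⊕0⊕1⊕0⊕0 = 0
s8 (pos 8,9,10,11,12,13,14,15): 1⊕1⊕0⊕0⊕0⊕1⊕0⊕0 = 1
Syndrome s8…s1 = 1011 → error at position 11.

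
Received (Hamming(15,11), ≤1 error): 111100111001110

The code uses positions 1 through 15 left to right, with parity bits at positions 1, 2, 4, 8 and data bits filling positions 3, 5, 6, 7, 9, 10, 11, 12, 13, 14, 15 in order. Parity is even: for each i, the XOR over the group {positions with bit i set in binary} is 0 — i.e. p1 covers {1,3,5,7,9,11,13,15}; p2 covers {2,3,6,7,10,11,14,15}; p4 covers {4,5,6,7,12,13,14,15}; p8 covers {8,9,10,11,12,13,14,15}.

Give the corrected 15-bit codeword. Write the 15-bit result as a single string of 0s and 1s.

111100111001010

s1 (pos 1,3,5,7,9,11,13,15): 1⊕1⊕0⊕1⊕1⊕0⊕1⊕0 = 1
s2 (pos 2,3,6,7,10,11,14,15): 1⊕1⊕0⊕1⊕0⊕0⊕1⊕0 = 0
s4 (pos 4,5,6,7,12,13,14,15): 1⊕0⊕0⊕1⊕1⊕1⊕1⊕0 = 1
s8 (pos 8,9,10,11,12,13,14,15): 1⊕1⊕0⊕0⊕1⊕1⊕1⊕0 = 1
Syndrome s8…s1 = 1101 → error at position 13.
Flip position 13: 111100111001110 → 111100111001010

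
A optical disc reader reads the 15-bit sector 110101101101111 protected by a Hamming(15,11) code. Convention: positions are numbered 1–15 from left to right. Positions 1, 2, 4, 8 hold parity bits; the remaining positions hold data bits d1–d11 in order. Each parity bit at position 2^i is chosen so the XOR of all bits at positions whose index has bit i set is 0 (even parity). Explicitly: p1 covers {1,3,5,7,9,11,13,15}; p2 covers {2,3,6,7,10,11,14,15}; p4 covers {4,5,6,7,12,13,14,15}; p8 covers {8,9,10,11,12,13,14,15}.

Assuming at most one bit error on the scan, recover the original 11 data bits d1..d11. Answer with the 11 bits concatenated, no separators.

01111101111

s1 (pos 1,3,5,7,9,11,13,15): 1⊕0⊕0⊕1⊕1⊕0⊕1⊕1 = 1
s2 (pos 2,3,6,7,10,11,14,15): 1⊕0⊕1⊕1⊕1⊕0⊕1⊕1 = 0
s4 (pos 4,5,6,7,12,13,14,15): 1⊕0⊕1⊕1⊕1⊕1⊕1⊕1 = 1
s8 (pos 8,9,10,11,12,13,14,15): 0⊕1⊕1⊕0⊕1⊕1⊕1⊕1 = 0
Syndrome s8…s1 = 0101 → error at position 5.
Flip position 5: 110101101101111 → 110111101101111
Read data bits from positions 3,5,6,7,9,10,11,12,13,14,15: 01111101111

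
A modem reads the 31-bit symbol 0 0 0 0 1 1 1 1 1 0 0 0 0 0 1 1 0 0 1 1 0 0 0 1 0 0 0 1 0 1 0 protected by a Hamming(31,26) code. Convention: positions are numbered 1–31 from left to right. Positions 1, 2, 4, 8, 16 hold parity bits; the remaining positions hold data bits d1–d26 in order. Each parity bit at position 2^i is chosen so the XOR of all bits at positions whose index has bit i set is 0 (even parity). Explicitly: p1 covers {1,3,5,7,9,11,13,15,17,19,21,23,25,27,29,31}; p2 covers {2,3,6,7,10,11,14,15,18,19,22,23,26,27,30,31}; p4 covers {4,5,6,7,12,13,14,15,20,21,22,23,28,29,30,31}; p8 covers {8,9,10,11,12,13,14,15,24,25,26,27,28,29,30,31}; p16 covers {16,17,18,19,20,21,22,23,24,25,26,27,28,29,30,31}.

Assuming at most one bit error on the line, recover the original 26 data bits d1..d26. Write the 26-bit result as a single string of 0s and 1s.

s1 (pos 1,3,5,7,9,11,13,15,17,19,21,23,25,27,29,31): 0⊕0⊕1⊕1⊕1⊕0⊕0⊕1⊕0⊕1⊕0⊕0⊕0⊕0⊕0⊕0 = 1
s2 (pos 2,3,6,7,10,11,14,15,18,19,22,23,26,27,30,31): 0⊕0⊕1⊕1⊕0⊕0⊕0⊕1⊕0⊕1⊕0⊕0⊕0⊕0⊕1⊕0 = 1
s4 (pos 4,5,6,7,12,13,14,15,20,21,22,23,28,29,30,31): 0⊕1⊕1⊕1⊕0⊕0⊕0⊕1⊕1⊕0⊕0⊕0⊕1⊕0⊕1⊕0 = 1
s8 (pos 8,9,10,11,12,13,14,15,24,25,26,27,28,29,30,31): 1⊕1⊕0⊕0⊕0⊕0⊕0⊕1⊕1⊕0⊕0⊕0⊕1⊕0⊕1⊕0 = 0
s16 (pos 16,17,18,19,20,21,22,23,24,25,26,27,28,29,30,31): 1⊕0⊕0⊕1⊕1⊕0⊕0⊕0⊕1⊕0⊕0⊕0⊕1⊕0⊕1⊕0 = 0
Syndrome s16…s1 = 00111 → error at position 7.
Flip position 7: 0000111110000011001100010001010 → 0000110110000011001100010001010
Read data bits from positions 3,5,6,7,9,10,11,12,13,14,15,17,18,19,20,21,22,23,24,25,26,27,28,29,30,31: 01101000001001100010001010

01101000001001100010001010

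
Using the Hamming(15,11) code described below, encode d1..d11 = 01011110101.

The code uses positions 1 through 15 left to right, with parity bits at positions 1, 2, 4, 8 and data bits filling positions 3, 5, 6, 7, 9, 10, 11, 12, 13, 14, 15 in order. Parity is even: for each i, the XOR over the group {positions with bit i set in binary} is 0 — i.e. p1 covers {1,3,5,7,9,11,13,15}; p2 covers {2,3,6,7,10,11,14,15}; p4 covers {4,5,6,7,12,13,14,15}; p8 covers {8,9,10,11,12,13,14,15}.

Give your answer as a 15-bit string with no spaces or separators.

000010111110101

Place data at non-parity positions: p1 p2 0 p4 1 0 1 p8 1 1 1 0 1 0 1
p1 (pos 1,3,5,7,9,11,13,15): XOR of data positions = 0⊕1⊕1⊕1⊕1⊕1⊕1 = 0
p2 (pos 2,3,6,7,10,11,14,15): XOR of data positions = 0⊕0⊕1⊕1⊕1⊕0⊕1 = 0
p4 (pos 4,5,6,7,12,13,14,15): XOR of data positions = 1⊕0⊕1⊕0⊕1⊕0⊕1 = 0
p8 (pos 8,9,10,11,12,13,14,15): XOR of data positions = 1⊕1⊕1⊕0⊕1⊕0⊕1 = 1
Codeword: 000010111110101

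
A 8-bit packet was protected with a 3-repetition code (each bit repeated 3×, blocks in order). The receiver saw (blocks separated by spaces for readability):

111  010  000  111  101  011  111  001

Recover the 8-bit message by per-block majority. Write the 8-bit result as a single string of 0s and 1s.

Block 1 (111): 3 ones → 1
Block 2 (010): 1 one → 0
Block 3 (000): 0 ones → 0
Block 4 (111): 3 ones → 1
Block 5 (101): 2 ones → 1
Block 6 (011): 2 ones → 1
Block 7 (111): 3 ones → 1
Block 8 (001): 1 one → 0

10011110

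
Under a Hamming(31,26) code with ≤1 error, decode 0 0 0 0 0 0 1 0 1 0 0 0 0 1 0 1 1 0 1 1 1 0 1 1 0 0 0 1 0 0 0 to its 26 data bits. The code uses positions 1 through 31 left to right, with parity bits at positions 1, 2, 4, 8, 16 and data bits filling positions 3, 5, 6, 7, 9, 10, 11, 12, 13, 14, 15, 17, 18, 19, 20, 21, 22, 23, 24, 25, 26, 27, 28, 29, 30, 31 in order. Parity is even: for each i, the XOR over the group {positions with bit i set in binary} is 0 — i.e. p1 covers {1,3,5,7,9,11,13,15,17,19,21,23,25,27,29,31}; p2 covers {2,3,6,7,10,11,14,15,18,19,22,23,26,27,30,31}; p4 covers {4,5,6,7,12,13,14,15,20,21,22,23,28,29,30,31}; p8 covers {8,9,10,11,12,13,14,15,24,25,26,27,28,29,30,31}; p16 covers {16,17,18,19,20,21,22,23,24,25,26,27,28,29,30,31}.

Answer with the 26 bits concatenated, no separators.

s1 (pos 1,3,5,7,9,11,13,15,17,19,21,23,25,27,29,31): 0⊕0⊕0⊕1⊕1⊕0⊕0⊕0⊕1⊕1⊕1⊕1⊕0⊕0⊕0⊕0 = 0
s2 (pos 2,3,6,7,10,11,14,15,18,19,22,23,26,27,30,31): 0⊕0⊕0⊕1⊕0⊕0⊕1⊕0⊕0⊕1⊕0⊕1⊕0⊕0⊕0⊕0 = 0
s4 (pos 4,5,6,7,12,13,14,15,20,21,22,23,28,29,30,31): 0⊕0⊕0⊕1⊕0⊕0⊕1⊕0⊕1⊕1⊕0⊕1⊕1⊕0⊕0⊕0 = 0
s8 (pos 8,9,10,11,12,13,14,15,24,25,26,27,28,29,30,31): 0⊕1⊕0⊕0⊕0⊕0⊕1⊕0⊕1⊕0⊕0⊕0⊕1⊕0⊕0⊕0 = 0
s16 (pos 16,17,18,19,20,21,22,23,24,25,26,27,28,29,30,31): 1⊕1⊕0⊕1⊕1⊕1⊕0⊕1⊕1⊕0⊕0⊕0⊕1⊕0⊕0⊕0 = 0
Syndrome s16…s1 = 00000 → no error.
Read data bits from positions 3,5,6,7,9,10,11,12,13,14,15,17,18,19,20,21,22,23,24,25,26,27,28,29,30,31: 00011000010101110110001000

00011000010101110110001000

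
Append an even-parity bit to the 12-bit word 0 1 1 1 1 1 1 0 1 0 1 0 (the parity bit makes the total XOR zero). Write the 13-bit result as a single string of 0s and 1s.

XOR of the 12 data bits: 0⊕1⊕1⊕1⊕1⊕1⊕1⊕0⊕1⊕0⊕1⊕0 = 0
Parity bit = 0 (so all 13 bits XOR to 0).

0111111010100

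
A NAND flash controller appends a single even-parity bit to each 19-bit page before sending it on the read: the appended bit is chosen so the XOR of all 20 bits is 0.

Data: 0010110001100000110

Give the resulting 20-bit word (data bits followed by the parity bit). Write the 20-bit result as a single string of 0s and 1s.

XOR of the 19 data bits: 0⊕0⊕1⊕0⊕1⊕1⊕0⊕0⊕0⊕1⊕1⊕0⊕0⊕0⊕0⊕0⊕1⊕1⊕0 = 1
Parity bit = 1 (so all 20 bits XOR to 0).

00101100011000001101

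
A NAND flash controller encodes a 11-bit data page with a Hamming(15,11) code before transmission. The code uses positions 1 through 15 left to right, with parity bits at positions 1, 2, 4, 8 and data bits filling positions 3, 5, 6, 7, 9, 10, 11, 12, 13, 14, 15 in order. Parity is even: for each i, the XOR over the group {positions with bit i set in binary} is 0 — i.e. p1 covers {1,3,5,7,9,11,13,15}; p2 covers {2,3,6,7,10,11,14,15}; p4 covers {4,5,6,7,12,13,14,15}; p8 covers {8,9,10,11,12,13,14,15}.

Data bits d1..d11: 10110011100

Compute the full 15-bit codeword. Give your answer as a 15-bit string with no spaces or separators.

001001110011100

Place data at non-parity positions: p1 p2 1 p4 0 1 1 p8 0 0 1 1 1 0 0
p1 (pos 1,3,5,7,9,11,13,15): XOR of data positions = 1⊕0⊕1⊕0⊕1⊕1⊕0 = 0
p2 (pos 2,3,6,7,10,11,14,15): XOR of data positions = 1⊕1⊕1⊕0⊕1⊕0⊕0 = 0
p4 (pos 4,5,6,7,12,13,14,15): XOR of data positions = 0⊕1⊕1⊕1⊕1⊕0⊕0 = 0
p8 (pos 8,9,10,11,12,13,14,15): XOR of data positions = 0⊕0⊕1⊕1⊕1⊕0⊕0 = 1
Codeword: 001001110011100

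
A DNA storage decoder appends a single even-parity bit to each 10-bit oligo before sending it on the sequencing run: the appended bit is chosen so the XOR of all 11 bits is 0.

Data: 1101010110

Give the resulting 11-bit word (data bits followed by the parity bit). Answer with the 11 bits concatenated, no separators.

XOR of the 10 data bits: 1⊕1⊕0⊕1⊕0⊕1⊕0⊕1⊕1⊕0 = 0
Parity bit = 0 (so all 11 bits XOR to 0).

11010101100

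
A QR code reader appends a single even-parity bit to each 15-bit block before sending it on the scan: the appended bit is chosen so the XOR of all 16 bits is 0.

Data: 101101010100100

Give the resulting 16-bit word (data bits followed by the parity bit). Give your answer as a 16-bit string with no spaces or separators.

1011010101001001

XOR of the 15 data bits: 1⊕0⊕1⊕1⊕0⊕1⊕0⊕1⊕0⊕1⊕0⊕0⊕1⊕0⊕0 = 1
Parity bit = 1 (so all 16 bits XOR to 0).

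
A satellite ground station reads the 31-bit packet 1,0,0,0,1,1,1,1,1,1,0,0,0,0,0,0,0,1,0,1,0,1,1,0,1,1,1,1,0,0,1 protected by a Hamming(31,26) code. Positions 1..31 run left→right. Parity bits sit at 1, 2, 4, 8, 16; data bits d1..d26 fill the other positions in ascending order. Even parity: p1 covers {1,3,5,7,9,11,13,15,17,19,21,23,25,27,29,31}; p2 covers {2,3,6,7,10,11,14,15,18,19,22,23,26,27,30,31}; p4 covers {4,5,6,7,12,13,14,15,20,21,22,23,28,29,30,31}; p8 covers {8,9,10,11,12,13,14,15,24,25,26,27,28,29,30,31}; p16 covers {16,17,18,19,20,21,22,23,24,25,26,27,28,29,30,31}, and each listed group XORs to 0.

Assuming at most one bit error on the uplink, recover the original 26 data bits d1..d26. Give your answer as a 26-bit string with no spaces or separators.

01111100000000101101111001

s1 (pos 1,3,5,7,9,11,13,15,17,19,21,23,25,27,29,31): 1⊕0⊕1⊕1⊕1⊕0⊕0⊕0⊕0⊕0⊕0⊕1⊕1⊕1⊕0⊕1 = 0
s2 (pos 2,3,6,7,10,11,14,15,18,19,22,23,26,27,30,31): 0⊕0⊕1⊕1⊕1⊕0⊕0⊕0⊕1⊕0⊕1⊕1⊕1⊕1⊕0⊕1 = 1
s4 (pos 4,5,6,7,12,13,14,15,20,21,22,23,28,29,30,31): 0⊕1⊕1⊕1⊕0⊕0⊕0⊕0⊕1⊕0⊕1⊕1⊕1⊕0⊕0⊕1 = 0
s8 (pos 8,9,10,11,12,13,14,15,24,25,26,27,28,29,30,31): 1⊕1⊕1⊕0⊕0⊕0⊕0⊕0⊕0⊕1⊕1⊕1⊕1⊕0⊕0⊕1 = 0
s16 (pos 16,17,18,19,20,21,22,23,24,25,26,27,28,29,30,31): 0⊕0⊕1⊕0⊕1⊕0⊕1⊕1⊕0⊕1⊕1⊕1⊕1⊕0⊕0⊕1 = 1
Syndrome s16…s1 = 10010 → error at position 18.
Flip position 18: 1000111111000000010101101111001 → 1000111111000000000101101111001
Read data bits from positions 3,5,6,7,9,10,11,12,13,14,15,17,18,19,20,21,22,23,24,25,26,27,28,29,30,31: 01111100000000101101111001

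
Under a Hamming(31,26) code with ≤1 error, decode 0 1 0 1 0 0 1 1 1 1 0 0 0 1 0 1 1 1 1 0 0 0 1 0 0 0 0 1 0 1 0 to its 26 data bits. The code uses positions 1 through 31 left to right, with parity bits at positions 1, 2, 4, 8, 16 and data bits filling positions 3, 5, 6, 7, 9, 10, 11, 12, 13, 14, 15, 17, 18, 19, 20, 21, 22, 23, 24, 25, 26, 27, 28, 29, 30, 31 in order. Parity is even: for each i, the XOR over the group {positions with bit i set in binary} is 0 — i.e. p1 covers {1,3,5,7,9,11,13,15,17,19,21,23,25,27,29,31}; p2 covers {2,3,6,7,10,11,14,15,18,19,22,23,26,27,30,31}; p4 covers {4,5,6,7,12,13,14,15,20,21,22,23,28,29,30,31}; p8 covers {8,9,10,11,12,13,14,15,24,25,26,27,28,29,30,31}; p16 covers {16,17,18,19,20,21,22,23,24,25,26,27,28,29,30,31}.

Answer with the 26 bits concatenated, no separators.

00011100010011000100001010

s1 (pos 1,3,5,7,9,11,13,15,17,19,21,23,25,27,29,31): 0⊕0⊕0⊕1⊕1⊕0⊕0⊕0⊕1⊕1⊕0⊕1⊕0⊕0⊕0⊕0 = 1
s2 (pos 2,3,6,7,10,11,14,15,18,19,22,23,26,27,30,31): 1⊕0⊕0⊕1⊕1⊕0⊕1⊕0⊕1⊕1⊕0⊕1⊕0⊕0⊕1⊕0 = 0
s4 (pos 4,5,6,7,12,13,14,15,20,21,22,23,28,29,30,31): 1⊕0⊕0⊕1⊕0⊕0⊕1⊕0⊕0⊕0⊕0⊕1⊕1⊕0⊕1⊕0 = 0
s8 (pos 8,9,10,11,12,13,14,15,24,25,26,27,28,29,30,31): 1⊕1⊕1⊕0⊕0⊕0⊕1⊕0⊕0⊕0⊕0⊕0⊕1⊕0⊕1⊕0 = 0
s16 (pos 16,17,18,19,20,21,22,23,24,25,26,27,28,29,30,31): 1⊕1⊕1⊕1⊕0⊕0⊕0⊕1⊕0⊕0⊕0⊕0⊕1⊕0⊕1⊕0 = 1
Syndrome s16…s1 = 10001 → error at position 17.
Flip position 17: 0101001111000101111000100001010 → 0101001111000101011000100001010
Read data bits from positions 3,5,6,7,9,10,11,12,13,14,15,17,18,19,20,21,22,23,24,25,26,27,28,29,30,31: 00011100010011000100001010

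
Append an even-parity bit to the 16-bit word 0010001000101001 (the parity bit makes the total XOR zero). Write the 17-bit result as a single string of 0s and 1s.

00100010001010011

XOR of the 16 data bits: 0⊕0⊕1⊕0⊕0⊕0⊕1⊕0⊕0⊕0⊕1⊕0⊕1⊕0⊕0⊕1 = 1
Parity bit = 1 (so all 17 bits XOR to 0).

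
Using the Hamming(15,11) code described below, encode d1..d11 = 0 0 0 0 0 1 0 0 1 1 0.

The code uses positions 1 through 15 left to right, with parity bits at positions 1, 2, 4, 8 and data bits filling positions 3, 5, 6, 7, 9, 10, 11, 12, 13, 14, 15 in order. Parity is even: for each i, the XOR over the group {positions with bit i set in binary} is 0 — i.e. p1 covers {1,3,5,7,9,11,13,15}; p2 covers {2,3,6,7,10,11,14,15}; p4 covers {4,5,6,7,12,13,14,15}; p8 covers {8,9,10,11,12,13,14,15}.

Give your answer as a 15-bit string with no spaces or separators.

Place data at non-parity positions: p1 p2 0 p4 0 0 0 p8 0 1 0 0 1 1 0
p1 (pos 1,3,5,7,9,11,13,15): XOR of data positions = 0⊕0⊕0⊕0⊕0⊕1⊕0 = 1
p2 (pos 2,3,6,7,10,11,14,15): XOR of data positions = 0⊕0⊕0⊕1⊕0⊕1⊕0 = 0
p4 (pos 4,5,6,7,12,13,14,15): XOR of data positions = 0⊕0⊕0⊕0⊕1⊕1⊕0 = 0
p8 (pos 8,9,10,11,12,13,14,15): XOR of data positions = 0⊕1⊕0⊕0⊕1⊕1⊕0 = 1
Codeword: 100000010100110

100000010100110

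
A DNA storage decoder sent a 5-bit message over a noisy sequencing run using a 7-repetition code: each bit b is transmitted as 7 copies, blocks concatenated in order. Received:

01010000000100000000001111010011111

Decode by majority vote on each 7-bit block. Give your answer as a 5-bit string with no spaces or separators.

00011

Block 1 (0101000): 2 ones → 0
Block 2 (0000100): 1 one → 0
Block 3 (0000000): 0 ones → 0
Block 4 (0111101): 5 ones → 1
Block 5 (0011111): 5 ones → 1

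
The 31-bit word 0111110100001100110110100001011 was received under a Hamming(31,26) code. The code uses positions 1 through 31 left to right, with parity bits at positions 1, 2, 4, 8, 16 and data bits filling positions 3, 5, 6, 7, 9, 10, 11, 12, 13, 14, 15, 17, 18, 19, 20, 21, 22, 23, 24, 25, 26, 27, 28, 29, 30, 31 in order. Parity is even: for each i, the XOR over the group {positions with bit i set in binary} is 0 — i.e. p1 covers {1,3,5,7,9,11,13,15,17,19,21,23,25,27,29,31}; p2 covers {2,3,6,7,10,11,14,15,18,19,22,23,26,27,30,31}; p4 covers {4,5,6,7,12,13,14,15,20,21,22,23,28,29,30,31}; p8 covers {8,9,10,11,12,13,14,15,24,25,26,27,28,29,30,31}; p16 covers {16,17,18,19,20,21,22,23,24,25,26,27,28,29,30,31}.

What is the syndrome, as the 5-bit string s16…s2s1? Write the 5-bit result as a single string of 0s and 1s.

00101

s1 (pos 1,3,5,7,9,11,13,15,17,19,21,23,25,27,29,31): 0⊕1⊕1⊕0⊕0⊕0⊕1⊕0⊕1⊕0⊕1⊕1⊕0⊕0⊕0⊕1 = 1
s2 (pos 2,3,6,7,10,11,14,15,18,19,22,23,26,27,30,31): 1⊕1⊕1⊕0⊕0⊕0⊕1⊕0⊕1⊕0⊕0⊕1⊕0⊕0⊕1⊕1 = 0
s4 (pos 4,5,6,7,12,13,14,15,20,21,22,23,28,29,30,31): 1⊕1⊕1⊕0⊕0⊕1⊕1⊕0⊕1⊕1⊕0⊕1⊕1⊕0⊕1⊕1 = 1
s8 (pos 8,9,10,11,12,13,14,15,24,25,26,27,28,29,30,31): 1⊕0⊕0⊕0⊕0⊕1⊕1⊕0⊕0⊕0⊕0⊕0⊕1⊕0⊕1⊕1 = 0
s16 (pos 16,17,18,19,20,21,22,23,24,25,26,27,28,29,30,31): 0⊕1⊕1⊕0⊕1⊕1⊕0⊕1⊕0⊕0⊕0⊕0⊕1⊕0⊕1⊕1 = 0
Syndrome s16…s1 = 00101 → error at position 5.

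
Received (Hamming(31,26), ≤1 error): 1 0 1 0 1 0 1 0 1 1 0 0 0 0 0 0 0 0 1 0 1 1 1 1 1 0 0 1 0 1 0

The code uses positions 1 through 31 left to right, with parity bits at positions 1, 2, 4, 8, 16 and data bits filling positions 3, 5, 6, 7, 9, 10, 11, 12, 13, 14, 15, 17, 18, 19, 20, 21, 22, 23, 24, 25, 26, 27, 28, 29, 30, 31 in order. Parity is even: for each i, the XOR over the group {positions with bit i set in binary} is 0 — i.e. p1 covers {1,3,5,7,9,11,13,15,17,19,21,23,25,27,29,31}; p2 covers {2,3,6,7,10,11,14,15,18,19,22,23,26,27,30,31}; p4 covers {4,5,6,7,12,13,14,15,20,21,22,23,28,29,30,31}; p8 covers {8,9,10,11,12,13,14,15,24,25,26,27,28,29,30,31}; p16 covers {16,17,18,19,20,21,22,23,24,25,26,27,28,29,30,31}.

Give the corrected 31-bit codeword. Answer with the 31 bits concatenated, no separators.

1010100011000000001011111001010

s1 (pos 1,3,5,7,9,11,13,15,17,19,21,23,25,27,29,31): 1⊕1⊕1⊕1⊕1⊕0⊕0⊕0⊕0⊕1⊕1⊕1⊕1⊕0⊕0⊕0 = 1
s2 (pos 2,3,6,7,10,11,14,15,18,19,22,23,26,27,30,31): 0⊕1⊕0⊕1⊕1⊕0⊕0⊕0⊕0⊕1⊕1⊕1⊕0⊕0⊕1⊕0 = 1
s4 (pos 4,5,6,7,12,13,14,15,20,21,22,23,28,29,30,31): 0⊕1⊕0⊕1⊕0⊕0⊕0⊕0⊕0⊕1⊕1⊕1⊕1⊕0⊕1⊕0 = 1
s8 (pos 8,9,10,11,12,13,14,15,24,25,26,27,28,29,30,31): 0⊕1⊕1⊕0⊕0⊕0⊕0⊕0⊕1⊕1⊕0⊕0⊕1⊕0⊕1⊕0 = 0
s16 (pos 16,17,18,19,20,21,22,23,24,25,26,27,28,29,30,31): 0⊕0⊕0⊕1⊕0⊕1⊕1⊕1⊕1⊕1⊕0⊕0⊕1⊕0⊕1⊕0 = 0
Syndrome s16…s1 = 00111 → error at position 7.
Flip position 7: 1010101011000000001011111001010 → 1010100011000000001011111001010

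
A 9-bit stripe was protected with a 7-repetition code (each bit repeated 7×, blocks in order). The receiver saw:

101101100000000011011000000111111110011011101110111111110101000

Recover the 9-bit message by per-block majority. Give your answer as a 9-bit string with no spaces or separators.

101011110

Block 1 (1011011): 5 ones → 1
Block 2 (0000000): 0 ones → 0
Block 3 (0011011): 4 ones → 1
Block 4 (0000001): 1 one → 0
Block 5 (1111111): 7 ones → 1
Block 6 (0011011): 4 ones → 1
Block 7 (1011101): 5 ones → 1
Block 8 (1111111): 7 ones → 1
Block 9 (0101000): 2 ones → 0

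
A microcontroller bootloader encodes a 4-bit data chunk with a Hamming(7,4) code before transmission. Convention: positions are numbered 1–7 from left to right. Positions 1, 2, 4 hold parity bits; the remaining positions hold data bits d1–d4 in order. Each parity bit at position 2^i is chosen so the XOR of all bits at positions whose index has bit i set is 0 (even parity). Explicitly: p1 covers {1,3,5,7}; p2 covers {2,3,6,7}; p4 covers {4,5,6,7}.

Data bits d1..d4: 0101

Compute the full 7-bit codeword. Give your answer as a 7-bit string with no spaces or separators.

0100101

Place data at non-parity positions: p1 p2 0 p4 1 0 1
p1 (pos 1,3,5,7): XOR of data positions = 0⊕1⊕1 = 0
p2 (pos 2,3,6,7): XOR of data positions = 0⊕0⊕1 = 1
p4 (pos 4,5,6,7): XOR of data positions = 1⊕0⊕1 = 0
Codeword: 0100101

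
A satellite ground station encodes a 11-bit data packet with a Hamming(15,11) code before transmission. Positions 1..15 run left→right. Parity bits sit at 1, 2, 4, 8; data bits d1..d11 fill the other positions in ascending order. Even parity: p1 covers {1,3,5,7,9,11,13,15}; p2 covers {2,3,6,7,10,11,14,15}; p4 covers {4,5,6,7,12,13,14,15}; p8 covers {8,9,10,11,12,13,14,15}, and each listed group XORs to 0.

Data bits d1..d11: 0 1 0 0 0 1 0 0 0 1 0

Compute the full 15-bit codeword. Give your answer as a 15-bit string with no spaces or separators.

Place data at non-parity positions: p1 p2 0 p4 1 0 0 p8 0 1 0 0 0 1 0
p1 (pos 1,3,5,7,9,11,13,15): XOR of data positions = 0⊕1⊕0⊕0⊕0⊕0⊕0 = 1
p2 (pos 2,3,6,7,10,11,14,15): XOR of data positions = 0⊕0⊕0⊕1⊕0⊕1⊕0 = 0
p4 (pos 4,5,6,7,12,13,14,15): XOR of data positions = 1⊕0⊕0⊕0⊕0⊕1⊕0 = 0
p8 (pos 8,9,10,11,12,13,14,15): XOR of data positions = 0⊕1⊕0⊕0⊕0⊕1⊕0 = 0
Codeword: 100010000100010

100010000100010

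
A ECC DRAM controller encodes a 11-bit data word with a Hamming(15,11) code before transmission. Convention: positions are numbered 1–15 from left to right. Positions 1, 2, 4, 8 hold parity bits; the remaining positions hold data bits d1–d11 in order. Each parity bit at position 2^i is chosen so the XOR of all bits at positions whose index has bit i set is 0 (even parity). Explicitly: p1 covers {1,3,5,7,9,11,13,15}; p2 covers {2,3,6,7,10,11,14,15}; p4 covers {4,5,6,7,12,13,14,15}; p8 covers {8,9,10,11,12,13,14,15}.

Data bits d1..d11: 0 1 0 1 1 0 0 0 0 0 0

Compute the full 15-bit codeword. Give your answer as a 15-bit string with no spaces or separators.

110010111000000

Place data at non-parity positions: p1 p2 0 p4 1 0 1 p8 1 0 0 0 0 0 0
p1 (pos 1,3,5,7,9,11,13,15): XOR of data positions = 0⊕1⊕1⊕1⊕0⊕0⊕0 = 1
p2 (pos 2,3,6,7,10,11,14,15): XOR of data positions = 0⊕0⊕1⊕0⊕0⊕0⊕0 = 1
p4 (pos 4,5,6,7,12,13,14,15): XOR of data positions = 1⊕0⊕1⊕0⊕0⊕0⊕0 = 0
p8 (pos 8,9,10,11,12,13,14,15): XOR of data positions = 1⊕0⊕0⊕0⊕0⊕0⊕0 = 1
Codeword: 110010111000000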